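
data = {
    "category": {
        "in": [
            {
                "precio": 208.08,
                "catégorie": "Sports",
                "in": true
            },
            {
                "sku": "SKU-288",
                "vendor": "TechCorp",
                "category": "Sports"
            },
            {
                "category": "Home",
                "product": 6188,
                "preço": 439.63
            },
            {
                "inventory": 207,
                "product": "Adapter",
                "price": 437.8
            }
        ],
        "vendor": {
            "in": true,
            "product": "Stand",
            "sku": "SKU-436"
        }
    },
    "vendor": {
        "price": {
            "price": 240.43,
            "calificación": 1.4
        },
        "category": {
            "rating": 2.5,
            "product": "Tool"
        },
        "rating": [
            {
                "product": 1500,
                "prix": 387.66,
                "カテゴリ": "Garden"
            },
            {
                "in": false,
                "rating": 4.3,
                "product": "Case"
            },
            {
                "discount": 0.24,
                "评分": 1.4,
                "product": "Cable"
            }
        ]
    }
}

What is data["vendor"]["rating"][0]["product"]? 1500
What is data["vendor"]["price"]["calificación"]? 1.4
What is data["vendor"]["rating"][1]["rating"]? 4.3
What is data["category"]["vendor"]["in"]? True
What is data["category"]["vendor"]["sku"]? "SKU-436"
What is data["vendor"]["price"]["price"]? 240.43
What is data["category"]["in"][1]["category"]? "Sports"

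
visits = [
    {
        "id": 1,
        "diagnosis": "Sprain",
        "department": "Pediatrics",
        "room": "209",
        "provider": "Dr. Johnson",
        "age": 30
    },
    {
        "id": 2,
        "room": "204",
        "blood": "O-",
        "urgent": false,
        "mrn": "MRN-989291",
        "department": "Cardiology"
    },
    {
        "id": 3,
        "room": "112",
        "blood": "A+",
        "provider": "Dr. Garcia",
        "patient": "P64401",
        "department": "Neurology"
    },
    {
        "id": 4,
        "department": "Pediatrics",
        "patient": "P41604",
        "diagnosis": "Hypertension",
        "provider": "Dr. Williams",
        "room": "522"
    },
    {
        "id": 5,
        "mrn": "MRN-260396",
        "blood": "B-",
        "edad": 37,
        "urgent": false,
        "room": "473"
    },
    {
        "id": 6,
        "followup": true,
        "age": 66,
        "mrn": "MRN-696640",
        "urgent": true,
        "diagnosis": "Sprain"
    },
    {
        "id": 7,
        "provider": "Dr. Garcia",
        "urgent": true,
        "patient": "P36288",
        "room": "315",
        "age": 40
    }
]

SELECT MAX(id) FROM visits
7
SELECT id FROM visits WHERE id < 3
[1, 2]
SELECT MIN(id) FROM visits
1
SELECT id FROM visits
[1, 2, 3, 4, 5, 6, 7]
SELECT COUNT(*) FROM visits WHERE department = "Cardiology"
1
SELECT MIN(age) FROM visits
30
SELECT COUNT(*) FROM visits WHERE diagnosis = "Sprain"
2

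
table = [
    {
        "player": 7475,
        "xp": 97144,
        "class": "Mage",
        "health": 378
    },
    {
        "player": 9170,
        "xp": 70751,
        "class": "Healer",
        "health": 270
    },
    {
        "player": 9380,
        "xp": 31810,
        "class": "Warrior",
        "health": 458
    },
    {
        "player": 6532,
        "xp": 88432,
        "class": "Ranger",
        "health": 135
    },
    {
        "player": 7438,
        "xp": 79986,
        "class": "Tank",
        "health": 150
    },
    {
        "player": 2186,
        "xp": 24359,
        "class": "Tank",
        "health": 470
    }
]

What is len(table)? 6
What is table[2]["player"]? 9380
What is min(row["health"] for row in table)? 135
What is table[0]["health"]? 378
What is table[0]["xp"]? 97144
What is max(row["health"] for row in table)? 470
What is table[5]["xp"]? 24359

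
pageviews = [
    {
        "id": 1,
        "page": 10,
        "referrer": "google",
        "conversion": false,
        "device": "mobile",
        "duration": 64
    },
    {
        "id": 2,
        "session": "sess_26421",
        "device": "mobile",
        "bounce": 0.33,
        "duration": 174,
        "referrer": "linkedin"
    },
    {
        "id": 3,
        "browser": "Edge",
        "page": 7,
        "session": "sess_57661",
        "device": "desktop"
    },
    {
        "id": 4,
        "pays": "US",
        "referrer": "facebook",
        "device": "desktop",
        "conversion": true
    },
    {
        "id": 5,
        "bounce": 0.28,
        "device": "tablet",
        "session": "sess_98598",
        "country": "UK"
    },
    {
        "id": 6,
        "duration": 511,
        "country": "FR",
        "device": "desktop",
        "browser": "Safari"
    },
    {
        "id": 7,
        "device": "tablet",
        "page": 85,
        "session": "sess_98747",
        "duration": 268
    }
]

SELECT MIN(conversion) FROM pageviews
False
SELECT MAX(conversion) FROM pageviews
True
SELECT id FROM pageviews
[1, 2, 3, 4, 5, 6, 7]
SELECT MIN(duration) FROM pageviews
64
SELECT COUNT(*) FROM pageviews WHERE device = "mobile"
2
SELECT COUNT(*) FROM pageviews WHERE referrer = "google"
1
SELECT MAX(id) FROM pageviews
7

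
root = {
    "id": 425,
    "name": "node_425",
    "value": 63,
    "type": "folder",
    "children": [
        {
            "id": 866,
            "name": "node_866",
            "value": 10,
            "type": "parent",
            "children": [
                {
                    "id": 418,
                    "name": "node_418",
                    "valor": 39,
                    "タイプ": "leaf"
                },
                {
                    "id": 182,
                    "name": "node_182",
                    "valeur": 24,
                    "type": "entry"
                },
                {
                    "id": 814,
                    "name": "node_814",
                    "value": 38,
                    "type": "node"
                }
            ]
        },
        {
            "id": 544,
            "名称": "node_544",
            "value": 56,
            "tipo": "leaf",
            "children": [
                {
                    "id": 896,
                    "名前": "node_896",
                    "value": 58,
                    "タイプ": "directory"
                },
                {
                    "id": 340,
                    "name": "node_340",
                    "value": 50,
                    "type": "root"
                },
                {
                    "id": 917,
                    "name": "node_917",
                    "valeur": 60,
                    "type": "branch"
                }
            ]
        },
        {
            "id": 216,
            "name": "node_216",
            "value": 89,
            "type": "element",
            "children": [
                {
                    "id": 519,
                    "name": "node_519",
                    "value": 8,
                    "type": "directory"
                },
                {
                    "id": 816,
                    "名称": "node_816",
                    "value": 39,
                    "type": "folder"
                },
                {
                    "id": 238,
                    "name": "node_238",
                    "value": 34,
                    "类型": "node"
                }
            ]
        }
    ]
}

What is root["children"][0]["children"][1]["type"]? "entry"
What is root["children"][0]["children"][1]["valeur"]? 24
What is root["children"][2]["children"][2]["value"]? 34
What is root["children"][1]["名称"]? "node_544"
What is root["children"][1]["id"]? 544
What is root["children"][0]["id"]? 866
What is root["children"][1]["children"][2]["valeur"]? 60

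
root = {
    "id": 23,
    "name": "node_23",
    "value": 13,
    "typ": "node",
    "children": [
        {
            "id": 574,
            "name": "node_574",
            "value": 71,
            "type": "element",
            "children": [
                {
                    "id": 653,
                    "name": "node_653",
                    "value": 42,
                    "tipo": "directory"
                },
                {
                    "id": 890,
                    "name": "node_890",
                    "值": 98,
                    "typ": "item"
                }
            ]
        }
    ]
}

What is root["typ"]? "node"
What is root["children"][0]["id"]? 574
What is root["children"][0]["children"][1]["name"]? "node_890"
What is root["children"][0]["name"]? "node_574"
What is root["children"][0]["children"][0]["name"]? "node_653"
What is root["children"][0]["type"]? "element"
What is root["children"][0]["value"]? 71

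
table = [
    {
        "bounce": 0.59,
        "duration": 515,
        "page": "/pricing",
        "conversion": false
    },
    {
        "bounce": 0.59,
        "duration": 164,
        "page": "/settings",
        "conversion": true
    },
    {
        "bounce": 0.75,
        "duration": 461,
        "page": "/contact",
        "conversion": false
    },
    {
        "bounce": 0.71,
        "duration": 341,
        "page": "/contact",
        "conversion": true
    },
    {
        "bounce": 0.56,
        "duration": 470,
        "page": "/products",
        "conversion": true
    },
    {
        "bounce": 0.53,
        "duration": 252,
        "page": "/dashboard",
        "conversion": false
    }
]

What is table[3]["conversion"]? True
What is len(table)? 6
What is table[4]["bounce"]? 0.56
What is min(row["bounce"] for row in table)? 0.53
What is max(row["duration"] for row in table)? 515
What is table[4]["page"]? "/products"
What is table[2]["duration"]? 461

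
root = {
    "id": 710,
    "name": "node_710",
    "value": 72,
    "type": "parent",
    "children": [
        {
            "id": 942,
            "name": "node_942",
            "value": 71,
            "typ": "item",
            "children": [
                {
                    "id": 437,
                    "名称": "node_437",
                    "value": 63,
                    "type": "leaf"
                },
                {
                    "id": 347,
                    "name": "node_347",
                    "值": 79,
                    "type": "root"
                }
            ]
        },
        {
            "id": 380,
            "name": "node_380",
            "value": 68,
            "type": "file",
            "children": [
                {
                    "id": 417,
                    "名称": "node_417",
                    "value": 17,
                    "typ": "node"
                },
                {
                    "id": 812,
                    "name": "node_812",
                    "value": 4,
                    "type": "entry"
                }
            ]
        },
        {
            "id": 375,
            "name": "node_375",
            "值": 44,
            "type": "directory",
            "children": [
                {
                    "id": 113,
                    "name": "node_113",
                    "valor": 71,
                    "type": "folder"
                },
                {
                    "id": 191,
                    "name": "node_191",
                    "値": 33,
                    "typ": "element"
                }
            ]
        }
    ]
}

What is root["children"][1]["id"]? 380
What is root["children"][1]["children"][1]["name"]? "node_812"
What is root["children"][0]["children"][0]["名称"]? "node_437"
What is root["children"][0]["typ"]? "item"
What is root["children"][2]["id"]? 375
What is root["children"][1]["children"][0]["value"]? 17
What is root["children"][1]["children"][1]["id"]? 812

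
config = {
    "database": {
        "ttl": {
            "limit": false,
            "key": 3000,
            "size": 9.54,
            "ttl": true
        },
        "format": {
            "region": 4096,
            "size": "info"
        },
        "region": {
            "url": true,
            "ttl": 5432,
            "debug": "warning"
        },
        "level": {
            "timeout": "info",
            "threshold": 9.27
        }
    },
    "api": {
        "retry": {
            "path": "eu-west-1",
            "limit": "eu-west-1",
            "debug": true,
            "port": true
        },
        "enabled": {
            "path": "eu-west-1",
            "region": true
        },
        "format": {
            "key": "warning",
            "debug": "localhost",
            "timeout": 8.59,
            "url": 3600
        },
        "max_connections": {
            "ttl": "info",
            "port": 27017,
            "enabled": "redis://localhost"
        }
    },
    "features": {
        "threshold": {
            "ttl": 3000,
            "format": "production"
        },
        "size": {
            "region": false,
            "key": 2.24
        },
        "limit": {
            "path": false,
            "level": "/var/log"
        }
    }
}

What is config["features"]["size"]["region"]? False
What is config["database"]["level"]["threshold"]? 9.27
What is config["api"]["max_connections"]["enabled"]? "redis://localhost"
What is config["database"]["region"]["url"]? True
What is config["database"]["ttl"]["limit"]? False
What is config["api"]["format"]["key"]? "warning"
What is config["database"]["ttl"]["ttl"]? True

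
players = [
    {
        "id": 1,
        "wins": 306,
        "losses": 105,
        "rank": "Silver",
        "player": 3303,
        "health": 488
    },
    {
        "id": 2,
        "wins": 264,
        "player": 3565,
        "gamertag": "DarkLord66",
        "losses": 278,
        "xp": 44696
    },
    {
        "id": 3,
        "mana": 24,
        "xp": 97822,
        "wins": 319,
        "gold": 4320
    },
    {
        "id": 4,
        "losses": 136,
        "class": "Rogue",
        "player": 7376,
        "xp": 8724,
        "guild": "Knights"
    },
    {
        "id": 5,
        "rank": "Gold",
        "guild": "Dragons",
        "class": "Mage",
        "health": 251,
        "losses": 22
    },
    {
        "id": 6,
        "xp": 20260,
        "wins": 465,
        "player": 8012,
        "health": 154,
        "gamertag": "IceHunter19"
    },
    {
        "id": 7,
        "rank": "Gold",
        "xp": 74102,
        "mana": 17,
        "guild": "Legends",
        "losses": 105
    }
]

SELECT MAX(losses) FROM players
278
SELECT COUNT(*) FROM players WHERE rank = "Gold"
2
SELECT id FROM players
[1, 2, 3, 4, 5, 6, 7]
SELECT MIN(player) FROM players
3303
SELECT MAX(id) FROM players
7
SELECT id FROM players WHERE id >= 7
[7]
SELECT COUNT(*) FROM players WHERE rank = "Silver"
1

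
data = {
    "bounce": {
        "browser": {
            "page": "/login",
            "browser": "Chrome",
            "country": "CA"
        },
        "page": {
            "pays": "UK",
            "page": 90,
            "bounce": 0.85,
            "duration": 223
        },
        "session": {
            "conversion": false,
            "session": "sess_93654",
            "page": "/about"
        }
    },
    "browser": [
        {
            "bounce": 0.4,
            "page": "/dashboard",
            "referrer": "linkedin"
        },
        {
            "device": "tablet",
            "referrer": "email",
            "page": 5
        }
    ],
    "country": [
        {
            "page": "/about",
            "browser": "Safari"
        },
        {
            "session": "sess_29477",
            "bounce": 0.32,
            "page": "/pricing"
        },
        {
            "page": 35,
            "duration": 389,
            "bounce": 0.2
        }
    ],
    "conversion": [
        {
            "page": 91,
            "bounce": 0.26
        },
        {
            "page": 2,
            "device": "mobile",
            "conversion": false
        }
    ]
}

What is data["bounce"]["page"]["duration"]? 223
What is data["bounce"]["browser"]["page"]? "/login"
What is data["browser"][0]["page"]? "/dashboard"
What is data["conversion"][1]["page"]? 2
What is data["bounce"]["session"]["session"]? "sess_93654"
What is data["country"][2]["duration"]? 389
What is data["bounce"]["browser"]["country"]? "CA"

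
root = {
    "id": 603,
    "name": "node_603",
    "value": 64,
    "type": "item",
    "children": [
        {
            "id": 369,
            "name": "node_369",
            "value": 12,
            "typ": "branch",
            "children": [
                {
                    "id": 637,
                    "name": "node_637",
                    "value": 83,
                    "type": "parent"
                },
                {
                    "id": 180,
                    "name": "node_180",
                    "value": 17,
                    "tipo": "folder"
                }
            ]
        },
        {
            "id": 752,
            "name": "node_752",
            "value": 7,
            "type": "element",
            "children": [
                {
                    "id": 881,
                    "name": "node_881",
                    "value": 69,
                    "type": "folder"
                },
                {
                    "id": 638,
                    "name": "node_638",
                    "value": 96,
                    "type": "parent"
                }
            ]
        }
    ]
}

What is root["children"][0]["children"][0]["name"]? "node_637"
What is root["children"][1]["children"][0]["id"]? 881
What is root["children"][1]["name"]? "node_752"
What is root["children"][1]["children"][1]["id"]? 638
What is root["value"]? 64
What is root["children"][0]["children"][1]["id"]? 180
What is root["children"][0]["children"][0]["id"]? 637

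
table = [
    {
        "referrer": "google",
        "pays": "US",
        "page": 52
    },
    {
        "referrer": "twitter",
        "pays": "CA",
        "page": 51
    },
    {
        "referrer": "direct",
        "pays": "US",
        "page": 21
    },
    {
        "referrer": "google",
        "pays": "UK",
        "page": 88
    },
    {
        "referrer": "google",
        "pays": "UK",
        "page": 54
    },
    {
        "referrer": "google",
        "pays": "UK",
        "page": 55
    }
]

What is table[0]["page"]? 52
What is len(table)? 6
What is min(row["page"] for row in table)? 21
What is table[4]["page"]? 54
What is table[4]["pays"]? "UK"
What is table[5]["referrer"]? "google"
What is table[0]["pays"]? "US"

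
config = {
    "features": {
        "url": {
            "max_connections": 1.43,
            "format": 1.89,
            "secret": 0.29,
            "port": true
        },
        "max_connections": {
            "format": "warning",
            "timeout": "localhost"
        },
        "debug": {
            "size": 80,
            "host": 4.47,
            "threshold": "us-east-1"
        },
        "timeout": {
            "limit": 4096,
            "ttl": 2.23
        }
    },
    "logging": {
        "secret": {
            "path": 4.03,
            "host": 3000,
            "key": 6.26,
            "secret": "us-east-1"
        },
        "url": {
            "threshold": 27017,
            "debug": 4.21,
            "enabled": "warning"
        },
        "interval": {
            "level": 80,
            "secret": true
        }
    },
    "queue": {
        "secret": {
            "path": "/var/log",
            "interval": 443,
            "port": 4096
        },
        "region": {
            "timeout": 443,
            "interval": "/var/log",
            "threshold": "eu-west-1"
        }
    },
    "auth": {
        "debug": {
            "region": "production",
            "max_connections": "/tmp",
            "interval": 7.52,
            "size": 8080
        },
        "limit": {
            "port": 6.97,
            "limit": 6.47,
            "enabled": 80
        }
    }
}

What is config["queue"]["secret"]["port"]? 4096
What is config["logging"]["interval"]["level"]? 80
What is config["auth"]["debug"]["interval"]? 7.52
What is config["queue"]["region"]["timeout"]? 443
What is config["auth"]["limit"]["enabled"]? 80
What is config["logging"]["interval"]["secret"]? True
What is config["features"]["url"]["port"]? True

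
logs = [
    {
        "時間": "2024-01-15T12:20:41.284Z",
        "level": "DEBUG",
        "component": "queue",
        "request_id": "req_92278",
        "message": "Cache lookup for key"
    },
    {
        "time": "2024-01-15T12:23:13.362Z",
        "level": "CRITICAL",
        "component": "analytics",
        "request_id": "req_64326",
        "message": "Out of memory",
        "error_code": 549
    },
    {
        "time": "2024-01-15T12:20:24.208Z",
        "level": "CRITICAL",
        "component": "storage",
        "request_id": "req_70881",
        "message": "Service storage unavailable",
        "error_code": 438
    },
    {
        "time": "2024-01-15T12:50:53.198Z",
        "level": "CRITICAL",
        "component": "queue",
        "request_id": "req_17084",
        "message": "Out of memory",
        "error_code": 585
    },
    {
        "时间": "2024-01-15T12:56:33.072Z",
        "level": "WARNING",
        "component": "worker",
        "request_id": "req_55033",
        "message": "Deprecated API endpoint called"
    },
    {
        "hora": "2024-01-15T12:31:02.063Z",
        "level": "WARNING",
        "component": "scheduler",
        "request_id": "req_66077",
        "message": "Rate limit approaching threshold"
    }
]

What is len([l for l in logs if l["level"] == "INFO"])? 0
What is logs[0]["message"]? "Cache lookup for key"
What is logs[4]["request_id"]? "req_55033"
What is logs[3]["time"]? "2024-01-15T12:50:53.198Z"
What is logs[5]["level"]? "WARNING"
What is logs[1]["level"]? "CRITICAL"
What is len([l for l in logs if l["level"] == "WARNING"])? 2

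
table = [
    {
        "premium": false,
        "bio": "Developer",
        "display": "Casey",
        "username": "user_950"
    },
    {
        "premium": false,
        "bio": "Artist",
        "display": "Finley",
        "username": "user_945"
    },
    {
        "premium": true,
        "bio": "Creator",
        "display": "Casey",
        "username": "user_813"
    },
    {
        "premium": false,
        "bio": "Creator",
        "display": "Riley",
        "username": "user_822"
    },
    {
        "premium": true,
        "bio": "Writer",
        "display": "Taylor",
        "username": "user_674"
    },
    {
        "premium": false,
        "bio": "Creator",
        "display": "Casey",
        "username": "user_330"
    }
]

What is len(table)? 6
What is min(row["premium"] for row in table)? False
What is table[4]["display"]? "Taylor"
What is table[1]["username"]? "user_945"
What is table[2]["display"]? "Casey"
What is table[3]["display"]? "Riley"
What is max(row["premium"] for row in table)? True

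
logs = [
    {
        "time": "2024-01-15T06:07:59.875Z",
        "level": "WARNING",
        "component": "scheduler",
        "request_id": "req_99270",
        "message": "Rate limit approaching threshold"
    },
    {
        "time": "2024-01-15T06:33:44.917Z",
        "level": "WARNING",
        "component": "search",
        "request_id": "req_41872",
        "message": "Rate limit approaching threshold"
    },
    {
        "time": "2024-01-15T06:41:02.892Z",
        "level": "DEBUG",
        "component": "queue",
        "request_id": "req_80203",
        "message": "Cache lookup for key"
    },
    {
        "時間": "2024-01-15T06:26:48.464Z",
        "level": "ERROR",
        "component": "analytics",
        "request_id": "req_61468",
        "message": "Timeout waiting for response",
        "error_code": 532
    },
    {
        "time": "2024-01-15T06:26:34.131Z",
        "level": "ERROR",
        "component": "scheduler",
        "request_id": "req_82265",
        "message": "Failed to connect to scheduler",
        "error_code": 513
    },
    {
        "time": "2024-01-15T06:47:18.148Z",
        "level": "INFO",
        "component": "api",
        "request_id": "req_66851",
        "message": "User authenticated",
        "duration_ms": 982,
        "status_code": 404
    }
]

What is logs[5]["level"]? "INFO"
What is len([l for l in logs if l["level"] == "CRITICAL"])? 0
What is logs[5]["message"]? "User authenticated"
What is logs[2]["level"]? "DEBUG"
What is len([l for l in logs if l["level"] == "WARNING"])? 2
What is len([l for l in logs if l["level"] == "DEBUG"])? 1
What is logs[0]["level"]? "WARNING"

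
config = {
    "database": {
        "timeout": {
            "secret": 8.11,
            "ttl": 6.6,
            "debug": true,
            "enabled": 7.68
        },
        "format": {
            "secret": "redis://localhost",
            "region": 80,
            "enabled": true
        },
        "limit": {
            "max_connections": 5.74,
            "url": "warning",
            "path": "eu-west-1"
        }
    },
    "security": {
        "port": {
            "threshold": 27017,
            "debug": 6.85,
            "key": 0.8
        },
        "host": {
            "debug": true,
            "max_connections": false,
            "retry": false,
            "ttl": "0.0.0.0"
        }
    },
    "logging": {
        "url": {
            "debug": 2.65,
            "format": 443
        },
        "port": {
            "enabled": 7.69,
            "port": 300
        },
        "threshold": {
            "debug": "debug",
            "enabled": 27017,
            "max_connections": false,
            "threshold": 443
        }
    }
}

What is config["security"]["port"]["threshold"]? 27017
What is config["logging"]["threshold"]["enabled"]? 27017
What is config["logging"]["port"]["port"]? 300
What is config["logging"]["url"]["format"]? 443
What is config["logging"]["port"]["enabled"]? 7.69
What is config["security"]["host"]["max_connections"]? False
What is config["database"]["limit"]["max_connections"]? 5.74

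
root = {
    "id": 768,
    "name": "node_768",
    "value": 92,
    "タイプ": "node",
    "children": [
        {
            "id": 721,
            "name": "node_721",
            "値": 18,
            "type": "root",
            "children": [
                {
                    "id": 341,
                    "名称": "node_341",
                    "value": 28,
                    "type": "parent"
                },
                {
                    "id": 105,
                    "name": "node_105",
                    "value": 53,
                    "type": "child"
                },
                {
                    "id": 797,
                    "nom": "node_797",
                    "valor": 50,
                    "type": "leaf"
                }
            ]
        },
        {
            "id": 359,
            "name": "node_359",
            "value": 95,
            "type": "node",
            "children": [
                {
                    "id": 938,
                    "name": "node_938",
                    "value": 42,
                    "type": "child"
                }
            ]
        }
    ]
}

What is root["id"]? 768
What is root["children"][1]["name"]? "node_359"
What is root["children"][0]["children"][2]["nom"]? "node_797"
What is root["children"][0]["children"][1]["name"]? "node_105"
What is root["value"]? 92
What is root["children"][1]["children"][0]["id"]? 938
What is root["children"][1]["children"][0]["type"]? "child"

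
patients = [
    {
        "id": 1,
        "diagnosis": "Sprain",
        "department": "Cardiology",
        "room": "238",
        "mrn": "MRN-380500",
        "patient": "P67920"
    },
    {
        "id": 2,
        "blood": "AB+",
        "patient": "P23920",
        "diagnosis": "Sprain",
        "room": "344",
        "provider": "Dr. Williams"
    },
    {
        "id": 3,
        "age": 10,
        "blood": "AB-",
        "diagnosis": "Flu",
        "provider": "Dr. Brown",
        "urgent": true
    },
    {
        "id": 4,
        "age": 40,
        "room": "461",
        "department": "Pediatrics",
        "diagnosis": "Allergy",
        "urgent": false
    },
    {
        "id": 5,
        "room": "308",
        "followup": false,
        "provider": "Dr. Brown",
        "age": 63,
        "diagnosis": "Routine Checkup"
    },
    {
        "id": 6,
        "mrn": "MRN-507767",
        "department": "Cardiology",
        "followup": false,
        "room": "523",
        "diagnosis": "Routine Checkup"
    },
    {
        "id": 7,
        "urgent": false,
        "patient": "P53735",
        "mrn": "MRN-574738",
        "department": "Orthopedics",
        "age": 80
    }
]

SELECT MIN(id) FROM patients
1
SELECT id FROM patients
[1, 2, 3, 4, 5, 6, 7]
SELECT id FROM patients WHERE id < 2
[1]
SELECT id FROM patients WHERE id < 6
[1, 2, 3, 4, 5]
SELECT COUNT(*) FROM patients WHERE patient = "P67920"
1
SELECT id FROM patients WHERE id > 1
[2, 3, 4, 5, 6, 7]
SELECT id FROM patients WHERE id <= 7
[1, 2, 3, 4, 5, 6, 7]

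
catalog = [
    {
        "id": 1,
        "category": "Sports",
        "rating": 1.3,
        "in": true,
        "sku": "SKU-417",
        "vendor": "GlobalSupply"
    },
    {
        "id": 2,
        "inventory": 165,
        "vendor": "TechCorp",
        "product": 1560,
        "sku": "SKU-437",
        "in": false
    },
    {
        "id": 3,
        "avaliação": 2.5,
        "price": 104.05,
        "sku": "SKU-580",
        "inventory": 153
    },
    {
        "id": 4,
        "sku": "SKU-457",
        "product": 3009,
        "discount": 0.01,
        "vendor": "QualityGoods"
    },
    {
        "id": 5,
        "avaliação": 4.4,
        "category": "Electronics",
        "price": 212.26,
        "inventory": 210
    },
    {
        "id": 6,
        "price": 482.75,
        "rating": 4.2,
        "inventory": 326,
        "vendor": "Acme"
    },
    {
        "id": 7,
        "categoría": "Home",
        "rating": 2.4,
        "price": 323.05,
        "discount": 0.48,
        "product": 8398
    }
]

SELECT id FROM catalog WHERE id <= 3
[1, 2, 3]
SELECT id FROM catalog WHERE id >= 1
[1, 2, 3, 4, 5, 6, 7]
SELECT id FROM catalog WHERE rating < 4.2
[1, 7]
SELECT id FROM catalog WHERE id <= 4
[1, 2, 3, 4]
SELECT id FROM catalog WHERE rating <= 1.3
[1]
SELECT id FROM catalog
[1, 2, 3, 4, 5, 6, 7]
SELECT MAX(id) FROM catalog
7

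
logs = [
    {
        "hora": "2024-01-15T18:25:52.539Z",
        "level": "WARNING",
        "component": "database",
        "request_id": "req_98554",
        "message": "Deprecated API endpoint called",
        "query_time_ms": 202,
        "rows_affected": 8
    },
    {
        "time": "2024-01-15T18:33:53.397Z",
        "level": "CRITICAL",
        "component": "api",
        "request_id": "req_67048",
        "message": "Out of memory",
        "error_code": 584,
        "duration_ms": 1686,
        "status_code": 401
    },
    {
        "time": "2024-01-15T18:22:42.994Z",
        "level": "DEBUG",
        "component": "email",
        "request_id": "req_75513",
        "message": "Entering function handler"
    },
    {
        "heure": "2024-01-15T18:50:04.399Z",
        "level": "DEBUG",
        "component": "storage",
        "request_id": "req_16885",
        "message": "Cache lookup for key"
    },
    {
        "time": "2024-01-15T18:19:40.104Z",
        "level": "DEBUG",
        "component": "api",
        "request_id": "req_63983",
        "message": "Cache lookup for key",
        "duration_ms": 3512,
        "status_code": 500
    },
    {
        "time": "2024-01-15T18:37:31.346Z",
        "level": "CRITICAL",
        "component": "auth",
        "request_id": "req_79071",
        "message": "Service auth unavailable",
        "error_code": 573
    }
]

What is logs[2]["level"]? "DEBUG"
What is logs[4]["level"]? "DEBUG"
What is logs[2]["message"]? "Entering function handler"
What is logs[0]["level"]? "WARNING"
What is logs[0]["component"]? "database"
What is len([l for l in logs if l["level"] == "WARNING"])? 1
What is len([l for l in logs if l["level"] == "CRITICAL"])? 2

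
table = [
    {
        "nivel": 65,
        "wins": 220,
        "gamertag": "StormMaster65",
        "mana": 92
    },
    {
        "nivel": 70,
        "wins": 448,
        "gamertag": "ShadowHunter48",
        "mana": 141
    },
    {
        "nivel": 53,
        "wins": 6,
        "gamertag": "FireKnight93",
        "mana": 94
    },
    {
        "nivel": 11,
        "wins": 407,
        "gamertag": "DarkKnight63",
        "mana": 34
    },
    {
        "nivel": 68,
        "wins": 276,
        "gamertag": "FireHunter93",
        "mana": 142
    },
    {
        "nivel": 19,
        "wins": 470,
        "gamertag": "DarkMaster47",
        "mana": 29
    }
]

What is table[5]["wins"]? 470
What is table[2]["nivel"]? 53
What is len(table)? 6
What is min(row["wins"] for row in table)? 6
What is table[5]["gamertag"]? "DarkMaster47"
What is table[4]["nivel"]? 68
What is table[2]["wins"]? 6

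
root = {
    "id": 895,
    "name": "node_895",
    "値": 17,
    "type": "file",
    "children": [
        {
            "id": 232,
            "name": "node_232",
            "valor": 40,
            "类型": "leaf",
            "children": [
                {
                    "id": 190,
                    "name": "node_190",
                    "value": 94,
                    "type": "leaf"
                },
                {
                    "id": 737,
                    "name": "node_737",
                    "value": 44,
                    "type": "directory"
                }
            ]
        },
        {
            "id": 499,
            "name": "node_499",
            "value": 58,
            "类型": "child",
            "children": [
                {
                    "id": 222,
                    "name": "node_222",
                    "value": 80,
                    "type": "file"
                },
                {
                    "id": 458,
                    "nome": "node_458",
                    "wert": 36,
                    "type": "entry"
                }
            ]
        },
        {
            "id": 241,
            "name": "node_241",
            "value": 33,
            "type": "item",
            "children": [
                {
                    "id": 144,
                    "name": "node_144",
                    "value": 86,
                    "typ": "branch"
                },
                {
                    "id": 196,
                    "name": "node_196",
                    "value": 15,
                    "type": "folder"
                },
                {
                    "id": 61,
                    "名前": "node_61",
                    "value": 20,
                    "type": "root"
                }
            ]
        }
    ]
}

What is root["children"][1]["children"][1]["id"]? 458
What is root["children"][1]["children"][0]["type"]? "file"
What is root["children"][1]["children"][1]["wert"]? 36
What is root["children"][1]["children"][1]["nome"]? "node_458"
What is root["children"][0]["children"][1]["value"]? 44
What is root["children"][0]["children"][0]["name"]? "node_190"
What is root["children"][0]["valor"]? 40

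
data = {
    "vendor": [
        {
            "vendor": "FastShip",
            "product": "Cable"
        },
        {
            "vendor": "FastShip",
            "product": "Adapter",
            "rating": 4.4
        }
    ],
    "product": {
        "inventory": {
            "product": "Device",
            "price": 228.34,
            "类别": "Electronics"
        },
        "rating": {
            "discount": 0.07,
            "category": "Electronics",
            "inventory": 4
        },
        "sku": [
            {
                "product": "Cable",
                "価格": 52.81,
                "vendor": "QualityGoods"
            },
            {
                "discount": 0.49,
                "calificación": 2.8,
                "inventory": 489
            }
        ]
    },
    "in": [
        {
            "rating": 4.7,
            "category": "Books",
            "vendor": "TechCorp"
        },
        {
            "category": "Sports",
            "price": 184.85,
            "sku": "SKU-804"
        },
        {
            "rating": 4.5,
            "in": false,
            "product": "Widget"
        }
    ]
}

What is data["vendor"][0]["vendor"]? "FastShip"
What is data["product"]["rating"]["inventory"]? 4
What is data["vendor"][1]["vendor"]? "FastShip"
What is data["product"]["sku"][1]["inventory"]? 489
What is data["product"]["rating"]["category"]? "Electronics"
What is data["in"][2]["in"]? False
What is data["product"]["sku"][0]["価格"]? 52.81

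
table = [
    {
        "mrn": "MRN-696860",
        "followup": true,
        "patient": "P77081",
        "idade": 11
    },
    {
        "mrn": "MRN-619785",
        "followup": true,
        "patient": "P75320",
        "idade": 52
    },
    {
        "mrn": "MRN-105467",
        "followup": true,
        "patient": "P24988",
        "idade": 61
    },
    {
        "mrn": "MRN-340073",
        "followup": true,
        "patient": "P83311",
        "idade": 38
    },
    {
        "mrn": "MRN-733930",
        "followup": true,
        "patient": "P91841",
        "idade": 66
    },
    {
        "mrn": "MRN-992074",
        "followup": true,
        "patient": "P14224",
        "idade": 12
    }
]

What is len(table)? 6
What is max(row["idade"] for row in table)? 66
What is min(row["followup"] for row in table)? True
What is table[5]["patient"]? "P14224"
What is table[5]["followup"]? True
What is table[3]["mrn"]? "MRN-340073"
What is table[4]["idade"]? 66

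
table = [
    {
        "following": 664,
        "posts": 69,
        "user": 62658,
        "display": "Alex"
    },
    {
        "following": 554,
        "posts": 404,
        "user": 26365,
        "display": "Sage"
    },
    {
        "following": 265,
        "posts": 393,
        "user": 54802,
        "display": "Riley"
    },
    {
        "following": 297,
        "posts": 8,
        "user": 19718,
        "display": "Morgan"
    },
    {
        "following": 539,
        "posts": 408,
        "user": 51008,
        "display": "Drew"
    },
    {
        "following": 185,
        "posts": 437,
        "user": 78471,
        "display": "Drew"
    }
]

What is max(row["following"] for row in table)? 664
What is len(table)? 6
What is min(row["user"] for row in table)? 19718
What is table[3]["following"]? 297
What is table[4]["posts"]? 408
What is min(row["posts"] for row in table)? 8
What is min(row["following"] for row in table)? 185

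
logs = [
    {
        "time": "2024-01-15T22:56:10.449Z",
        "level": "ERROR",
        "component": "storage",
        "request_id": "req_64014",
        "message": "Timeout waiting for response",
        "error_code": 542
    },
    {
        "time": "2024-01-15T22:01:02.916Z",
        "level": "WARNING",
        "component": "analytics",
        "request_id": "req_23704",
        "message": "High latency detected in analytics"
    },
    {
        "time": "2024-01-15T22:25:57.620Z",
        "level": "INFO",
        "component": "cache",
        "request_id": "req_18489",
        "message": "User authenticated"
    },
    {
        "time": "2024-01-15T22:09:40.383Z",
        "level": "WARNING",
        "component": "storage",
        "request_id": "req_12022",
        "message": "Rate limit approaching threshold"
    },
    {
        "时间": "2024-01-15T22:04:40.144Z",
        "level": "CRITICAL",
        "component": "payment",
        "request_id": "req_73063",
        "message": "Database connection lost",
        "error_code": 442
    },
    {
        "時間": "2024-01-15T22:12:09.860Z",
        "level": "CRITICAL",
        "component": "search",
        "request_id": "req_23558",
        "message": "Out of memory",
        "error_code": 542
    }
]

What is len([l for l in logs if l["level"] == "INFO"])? 1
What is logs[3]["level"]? "WARNING"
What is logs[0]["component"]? "storage"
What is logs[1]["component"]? "analytics"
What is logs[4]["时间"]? "2024-01-15T22:04:40.144Z"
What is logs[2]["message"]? "User authenticated"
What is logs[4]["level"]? "CRITICAL"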